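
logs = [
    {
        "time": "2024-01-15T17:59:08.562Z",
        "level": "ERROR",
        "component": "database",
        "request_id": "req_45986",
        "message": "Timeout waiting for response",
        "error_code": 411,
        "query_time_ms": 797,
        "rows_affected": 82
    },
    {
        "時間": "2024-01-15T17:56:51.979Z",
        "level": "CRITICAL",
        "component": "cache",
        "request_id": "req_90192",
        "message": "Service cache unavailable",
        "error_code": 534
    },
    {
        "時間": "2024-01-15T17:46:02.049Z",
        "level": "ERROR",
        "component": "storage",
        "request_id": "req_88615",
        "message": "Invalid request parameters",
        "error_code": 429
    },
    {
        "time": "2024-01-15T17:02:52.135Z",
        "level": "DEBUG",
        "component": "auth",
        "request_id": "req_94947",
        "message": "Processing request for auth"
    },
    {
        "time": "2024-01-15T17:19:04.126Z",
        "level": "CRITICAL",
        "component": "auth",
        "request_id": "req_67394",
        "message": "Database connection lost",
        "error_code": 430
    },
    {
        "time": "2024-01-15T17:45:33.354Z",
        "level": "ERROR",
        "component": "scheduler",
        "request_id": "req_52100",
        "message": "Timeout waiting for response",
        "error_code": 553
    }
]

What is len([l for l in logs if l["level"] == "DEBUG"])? 1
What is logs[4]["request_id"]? "req_67394"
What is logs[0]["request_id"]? "req_45986"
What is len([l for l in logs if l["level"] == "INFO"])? 0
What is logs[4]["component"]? "auth"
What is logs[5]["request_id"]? "req_52100"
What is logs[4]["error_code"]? 430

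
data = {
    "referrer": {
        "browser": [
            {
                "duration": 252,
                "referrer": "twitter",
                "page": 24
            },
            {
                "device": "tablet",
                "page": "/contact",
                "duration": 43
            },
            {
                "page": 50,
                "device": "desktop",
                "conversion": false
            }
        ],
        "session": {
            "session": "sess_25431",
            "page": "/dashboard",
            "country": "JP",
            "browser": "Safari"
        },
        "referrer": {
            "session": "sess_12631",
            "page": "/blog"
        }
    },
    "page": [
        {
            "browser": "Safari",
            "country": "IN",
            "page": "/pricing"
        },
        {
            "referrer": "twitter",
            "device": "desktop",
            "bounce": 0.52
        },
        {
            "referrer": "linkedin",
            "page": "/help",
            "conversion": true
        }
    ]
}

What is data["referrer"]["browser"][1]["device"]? "tablet"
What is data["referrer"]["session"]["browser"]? "Safari"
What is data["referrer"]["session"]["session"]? "sess_25431"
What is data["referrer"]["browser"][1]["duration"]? 43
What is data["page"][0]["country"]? "IN"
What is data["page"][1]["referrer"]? "twitter"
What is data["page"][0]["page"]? "/pricing"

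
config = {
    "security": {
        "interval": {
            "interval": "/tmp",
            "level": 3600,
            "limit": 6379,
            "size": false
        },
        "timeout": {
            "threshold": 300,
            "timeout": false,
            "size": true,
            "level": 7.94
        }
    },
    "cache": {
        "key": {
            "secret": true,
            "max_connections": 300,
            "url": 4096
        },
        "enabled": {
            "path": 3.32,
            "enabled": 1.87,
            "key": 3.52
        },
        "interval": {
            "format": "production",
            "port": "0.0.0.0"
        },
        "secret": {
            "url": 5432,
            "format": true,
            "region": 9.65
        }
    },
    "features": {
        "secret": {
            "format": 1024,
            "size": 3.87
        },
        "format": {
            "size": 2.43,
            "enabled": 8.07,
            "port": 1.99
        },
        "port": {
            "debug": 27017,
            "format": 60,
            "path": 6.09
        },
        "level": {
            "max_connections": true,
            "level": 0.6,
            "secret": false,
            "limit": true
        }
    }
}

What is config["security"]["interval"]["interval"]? "/tmp"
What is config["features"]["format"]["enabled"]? 8.07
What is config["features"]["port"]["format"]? 60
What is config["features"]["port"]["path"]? 6.09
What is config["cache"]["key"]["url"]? 4096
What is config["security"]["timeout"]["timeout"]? False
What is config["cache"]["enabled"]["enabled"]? 1.87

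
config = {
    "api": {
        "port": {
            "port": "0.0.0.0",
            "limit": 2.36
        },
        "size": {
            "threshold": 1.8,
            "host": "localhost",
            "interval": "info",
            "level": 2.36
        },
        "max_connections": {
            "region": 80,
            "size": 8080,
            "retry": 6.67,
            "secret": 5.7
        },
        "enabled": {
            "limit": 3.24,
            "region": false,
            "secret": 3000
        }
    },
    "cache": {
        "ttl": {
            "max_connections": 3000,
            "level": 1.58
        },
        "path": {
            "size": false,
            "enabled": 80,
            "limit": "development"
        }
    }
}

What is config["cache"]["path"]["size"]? False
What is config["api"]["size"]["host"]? "localhost"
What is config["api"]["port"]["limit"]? 2.36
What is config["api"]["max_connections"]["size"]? 8080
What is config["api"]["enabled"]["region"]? False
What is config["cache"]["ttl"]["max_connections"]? 3000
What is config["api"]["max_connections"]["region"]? 80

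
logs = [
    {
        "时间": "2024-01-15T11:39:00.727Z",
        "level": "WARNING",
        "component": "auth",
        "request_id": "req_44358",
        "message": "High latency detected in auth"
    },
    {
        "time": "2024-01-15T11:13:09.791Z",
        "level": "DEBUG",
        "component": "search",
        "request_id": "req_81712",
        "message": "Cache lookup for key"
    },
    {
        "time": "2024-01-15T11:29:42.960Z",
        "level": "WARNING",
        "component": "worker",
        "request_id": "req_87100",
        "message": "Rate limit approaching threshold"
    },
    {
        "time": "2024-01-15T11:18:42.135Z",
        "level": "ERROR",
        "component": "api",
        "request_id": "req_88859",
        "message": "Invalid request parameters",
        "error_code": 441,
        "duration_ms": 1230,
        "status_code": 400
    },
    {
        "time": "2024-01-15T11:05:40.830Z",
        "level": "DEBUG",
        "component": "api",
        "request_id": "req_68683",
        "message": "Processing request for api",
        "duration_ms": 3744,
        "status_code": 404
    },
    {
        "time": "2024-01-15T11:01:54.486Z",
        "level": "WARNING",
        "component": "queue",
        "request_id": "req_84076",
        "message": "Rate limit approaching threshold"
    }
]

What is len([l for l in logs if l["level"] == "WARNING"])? 3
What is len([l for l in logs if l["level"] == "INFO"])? 0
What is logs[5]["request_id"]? "req_84076"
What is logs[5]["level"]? "WARNING"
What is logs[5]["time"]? "2024-01-15T11:01:54.486Z"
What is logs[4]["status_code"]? 404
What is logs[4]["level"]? "DEBUG"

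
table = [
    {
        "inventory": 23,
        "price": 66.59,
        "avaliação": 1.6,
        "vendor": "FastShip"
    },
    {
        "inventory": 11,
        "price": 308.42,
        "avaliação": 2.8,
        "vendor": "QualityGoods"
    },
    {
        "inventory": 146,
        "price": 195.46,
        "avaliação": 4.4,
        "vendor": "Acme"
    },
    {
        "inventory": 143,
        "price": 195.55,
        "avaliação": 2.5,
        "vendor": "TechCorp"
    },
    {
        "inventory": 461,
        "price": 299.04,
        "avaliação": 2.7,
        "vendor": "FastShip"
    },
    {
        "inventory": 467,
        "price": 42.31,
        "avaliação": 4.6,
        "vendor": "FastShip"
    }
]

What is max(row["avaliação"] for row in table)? 4.6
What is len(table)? 6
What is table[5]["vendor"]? "FastShip"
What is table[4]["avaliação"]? 2.7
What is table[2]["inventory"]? 146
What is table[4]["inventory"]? 461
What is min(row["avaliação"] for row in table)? 1.6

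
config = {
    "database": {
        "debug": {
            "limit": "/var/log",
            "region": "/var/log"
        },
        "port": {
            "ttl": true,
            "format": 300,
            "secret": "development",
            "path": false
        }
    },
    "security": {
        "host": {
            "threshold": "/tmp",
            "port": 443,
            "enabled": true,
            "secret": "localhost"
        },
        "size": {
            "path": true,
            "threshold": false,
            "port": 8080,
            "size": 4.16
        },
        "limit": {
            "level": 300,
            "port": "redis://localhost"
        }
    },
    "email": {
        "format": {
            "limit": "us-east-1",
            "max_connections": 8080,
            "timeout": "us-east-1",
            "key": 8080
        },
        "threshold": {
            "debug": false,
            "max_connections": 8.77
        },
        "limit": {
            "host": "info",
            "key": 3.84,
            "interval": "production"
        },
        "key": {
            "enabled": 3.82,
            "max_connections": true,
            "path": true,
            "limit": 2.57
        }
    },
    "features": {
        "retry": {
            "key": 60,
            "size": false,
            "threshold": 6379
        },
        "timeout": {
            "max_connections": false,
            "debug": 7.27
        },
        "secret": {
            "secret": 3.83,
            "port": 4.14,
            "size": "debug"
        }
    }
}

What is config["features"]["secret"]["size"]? "debug"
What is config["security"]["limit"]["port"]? "redis://localhost"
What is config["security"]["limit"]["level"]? 300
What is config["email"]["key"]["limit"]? 2.57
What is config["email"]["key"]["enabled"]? 3.82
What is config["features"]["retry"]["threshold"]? 6379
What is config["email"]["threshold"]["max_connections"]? 8.77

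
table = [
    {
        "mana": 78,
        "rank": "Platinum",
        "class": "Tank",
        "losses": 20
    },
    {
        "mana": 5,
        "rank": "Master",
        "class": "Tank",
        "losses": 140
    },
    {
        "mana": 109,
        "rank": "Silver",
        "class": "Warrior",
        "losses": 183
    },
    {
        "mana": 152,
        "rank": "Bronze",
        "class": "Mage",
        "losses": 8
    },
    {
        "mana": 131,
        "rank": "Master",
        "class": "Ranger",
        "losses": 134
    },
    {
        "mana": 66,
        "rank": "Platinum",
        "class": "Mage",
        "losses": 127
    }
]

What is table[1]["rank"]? "Master"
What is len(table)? 6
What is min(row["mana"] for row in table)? 5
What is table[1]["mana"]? 5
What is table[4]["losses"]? 134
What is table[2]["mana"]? 109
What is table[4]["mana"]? 131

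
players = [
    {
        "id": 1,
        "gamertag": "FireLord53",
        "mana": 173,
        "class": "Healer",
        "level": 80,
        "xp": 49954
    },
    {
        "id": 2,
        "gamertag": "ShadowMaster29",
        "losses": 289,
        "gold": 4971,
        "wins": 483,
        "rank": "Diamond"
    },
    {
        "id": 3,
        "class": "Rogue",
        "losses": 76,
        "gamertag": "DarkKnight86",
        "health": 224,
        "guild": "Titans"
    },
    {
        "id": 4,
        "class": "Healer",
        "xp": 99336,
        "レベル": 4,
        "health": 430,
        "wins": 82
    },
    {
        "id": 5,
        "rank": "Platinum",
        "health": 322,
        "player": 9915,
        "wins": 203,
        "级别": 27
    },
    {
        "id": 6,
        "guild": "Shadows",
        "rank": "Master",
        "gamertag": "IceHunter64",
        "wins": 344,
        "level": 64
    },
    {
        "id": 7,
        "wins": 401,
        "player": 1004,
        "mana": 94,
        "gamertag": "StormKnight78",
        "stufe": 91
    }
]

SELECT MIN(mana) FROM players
94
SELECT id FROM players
[1, 2, 3, 4, 5, 6, 7]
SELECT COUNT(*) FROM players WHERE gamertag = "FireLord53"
1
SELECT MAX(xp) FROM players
99336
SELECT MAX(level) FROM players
80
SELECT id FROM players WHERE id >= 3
[3, 4, 5, 6, 7]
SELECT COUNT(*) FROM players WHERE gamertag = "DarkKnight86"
1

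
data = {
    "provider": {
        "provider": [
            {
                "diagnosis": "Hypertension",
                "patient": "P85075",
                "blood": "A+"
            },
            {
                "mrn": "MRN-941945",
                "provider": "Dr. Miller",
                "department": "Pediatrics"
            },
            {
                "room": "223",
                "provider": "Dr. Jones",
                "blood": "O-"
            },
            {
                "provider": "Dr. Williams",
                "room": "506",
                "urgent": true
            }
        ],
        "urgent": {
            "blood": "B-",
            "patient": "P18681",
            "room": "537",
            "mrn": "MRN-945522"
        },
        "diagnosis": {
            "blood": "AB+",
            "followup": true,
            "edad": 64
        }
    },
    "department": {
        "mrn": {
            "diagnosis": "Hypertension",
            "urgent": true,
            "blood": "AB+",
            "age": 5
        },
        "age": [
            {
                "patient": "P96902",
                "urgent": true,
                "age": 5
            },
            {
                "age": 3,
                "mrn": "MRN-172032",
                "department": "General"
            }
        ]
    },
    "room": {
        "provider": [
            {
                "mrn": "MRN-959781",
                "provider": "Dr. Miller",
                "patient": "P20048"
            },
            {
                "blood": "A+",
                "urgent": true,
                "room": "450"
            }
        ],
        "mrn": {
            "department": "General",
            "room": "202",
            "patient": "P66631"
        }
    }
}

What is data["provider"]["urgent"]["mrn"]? "MRN-945522"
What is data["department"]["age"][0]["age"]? 5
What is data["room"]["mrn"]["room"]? "202"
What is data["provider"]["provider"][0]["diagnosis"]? "Hypertension"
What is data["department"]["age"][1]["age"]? 3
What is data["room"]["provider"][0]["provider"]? "Dr. Miller"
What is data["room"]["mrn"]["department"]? "General"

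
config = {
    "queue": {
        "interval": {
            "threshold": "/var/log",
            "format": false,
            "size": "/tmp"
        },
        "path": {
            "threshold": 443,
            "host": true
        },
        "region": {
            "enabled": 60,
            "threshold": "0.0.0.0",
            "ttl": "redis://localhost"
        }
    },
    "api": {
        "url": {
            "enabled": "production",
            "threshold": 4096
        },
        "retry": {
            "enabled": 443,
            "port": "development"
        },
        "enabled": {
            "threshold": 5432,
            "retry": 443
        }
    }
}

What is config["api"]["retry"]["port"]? "development"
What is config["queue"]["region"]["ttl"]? "redis://localhost"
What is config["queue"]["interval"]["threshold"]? "/var/log"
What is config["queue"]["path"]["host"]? True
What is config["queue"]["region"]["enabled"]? 60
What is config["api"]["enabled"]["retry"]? 443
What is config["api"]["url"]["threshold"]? 4096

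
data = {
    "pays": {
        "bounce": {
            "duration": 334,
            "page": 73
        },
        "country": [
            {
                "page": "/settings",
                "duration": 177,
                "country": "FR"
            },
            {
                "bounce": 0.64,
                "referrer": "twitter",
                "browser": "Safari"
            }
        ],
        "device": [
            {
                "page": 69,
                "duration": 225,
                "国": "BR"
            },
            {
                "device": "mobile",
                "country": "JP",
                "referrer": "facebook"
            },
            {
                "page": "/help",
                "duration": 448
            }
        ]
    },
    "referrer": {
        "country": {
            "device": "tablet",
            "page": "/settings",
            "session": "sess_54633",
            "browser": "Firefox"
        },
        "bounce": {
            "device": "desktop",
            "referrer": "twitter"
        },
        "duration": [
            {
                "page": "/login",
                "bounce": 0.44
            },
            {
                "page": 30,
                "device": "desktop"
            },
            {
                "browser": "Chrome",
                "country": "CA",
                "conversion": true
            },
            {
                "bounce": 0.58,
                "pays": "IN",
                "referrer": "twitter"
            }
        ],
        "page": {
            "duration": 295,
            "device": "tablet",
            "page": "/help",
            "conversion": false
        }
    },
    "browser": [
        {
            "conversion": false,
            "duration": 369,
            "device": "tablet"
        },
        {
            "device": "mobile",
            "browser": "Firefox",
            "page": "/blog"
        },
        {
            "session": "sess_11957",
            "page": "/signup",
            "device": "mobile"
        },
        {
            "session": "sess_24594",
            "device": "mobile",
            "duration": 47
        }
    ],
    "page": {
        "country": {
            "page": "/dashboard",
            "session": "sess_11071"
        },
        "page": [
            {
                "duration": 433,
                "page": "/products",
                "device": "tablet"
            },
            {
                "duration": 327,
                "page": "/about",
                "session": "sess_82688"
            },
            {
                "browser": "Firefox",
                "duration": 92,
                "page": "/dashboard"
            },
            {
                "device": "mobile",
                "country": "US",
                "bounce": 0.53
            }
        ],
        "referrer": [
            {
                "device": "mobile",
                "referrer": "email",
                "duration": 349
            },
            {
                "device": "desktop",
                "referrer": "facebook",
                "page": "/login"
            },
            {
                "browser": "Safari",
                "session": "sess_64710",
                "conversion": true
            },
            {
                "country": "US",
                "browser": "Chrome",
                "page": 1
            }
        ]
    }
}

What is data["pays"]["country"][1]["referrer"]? "twitter"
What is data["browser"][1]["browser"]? "Firefox"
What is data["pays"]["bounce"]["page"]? 73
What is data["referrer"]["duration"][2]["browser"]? "Chrome"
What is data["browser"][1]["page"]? "/blog"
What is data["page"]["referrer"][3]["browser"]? "Chrome"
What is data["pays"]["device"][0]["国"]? "BR"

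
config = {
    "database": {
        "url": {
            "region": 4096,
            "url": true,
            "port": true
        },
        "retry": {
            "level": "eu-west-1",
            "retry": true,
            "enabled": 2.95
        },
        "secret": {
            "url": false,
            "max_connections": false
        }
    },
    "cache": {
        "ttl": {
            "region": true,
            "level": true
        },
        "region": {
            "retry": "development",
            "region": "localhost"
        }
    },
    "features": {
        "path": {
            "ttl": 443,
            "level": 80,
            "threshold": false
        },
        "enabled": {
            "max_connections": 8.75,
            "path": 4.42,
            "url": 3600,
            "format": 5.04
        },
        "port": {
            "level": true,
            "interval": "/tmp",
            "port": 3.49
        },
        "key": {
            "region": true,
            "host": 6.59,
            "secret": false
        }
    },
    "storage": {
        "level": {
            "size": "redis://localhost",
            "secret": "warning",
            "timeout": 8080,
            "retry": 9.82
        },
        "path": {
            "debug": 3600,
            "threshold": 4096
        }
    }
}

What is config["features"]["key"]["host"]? 6.59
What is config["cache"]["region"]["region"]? "localhost"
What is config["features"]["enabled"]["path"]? 4.42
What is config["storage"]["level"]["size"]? "redis://localhost"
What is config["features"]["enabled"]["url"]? 3600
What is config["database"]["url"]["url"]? True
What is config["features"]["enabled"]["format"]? 5.04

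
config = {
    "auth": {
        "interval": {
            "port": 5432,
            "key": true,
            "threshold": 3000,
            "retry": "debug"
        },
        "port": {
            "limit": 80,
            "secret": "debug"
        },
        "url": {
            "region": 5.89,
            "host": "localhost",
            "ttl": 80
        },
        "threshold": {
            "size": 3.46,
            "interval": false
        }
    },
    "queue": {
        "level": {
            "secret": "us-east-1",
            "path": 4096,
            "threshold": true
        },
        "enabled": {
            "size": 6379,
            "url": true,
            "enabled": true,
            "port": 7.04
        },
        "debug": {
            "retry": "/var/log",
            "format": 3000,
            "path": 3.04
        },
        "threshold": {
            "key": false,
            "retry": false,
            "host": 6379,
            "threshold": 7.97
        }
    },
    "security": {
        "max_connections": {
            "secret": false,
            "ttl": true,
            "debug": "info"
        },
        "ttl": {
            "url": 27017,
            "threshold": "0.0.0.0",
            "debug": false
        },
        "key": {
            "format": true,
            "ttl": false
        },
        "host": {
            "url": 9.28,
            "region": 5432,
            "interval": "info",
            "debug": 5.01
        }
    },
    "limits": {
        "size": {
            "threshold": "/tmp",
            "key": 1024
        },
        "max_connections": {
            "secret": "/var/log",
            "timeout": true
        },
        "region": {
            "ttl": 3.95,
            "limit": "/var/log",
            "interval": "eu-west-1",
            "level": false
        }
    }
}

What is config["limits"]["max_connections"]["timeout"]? True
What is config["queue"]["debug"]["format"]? 3000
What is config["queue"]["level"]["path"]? 4096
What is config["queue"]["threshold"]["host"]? 6379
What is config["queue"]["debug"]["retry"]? "/var/log"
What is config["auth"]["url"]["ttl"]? 80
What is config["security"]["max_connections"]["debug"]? "info"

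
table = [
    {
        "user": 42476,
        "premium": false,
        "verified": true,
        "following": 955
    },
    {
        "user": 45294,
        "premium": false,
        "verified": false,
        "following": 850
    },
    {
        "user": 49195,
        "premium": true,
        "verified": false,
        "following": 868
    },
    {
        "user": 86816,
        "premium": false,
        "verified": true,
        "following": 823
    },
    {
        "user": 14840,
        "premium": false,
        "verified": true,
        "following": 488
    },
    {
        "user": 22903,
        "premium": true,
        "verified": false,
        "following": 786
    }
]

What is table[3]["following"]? 823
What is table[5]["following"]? 786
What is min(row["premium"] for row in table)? False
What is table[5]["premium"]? True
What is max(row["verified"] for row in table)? True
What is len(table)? 6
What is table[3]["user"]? 86816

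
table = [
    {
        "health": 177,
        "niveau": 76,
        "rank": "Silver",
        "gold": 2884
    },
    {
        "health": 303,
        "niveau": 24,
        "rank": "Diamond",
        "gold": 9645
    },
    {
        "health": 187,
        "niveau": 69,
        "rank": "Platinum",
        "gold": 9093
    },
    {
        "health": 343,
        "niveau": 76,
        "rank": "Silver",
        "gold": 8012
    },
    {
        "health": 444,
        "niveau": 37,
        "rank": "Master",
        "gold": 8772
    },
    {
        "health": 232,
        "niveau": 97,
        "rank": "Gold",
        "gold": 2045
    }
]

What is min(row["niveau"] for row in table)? 24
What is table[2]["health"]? 187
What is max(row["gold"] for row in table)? 9645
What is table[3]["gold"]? 8012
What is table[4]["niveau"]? 37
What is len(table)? 6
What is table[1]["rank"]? "Diamond"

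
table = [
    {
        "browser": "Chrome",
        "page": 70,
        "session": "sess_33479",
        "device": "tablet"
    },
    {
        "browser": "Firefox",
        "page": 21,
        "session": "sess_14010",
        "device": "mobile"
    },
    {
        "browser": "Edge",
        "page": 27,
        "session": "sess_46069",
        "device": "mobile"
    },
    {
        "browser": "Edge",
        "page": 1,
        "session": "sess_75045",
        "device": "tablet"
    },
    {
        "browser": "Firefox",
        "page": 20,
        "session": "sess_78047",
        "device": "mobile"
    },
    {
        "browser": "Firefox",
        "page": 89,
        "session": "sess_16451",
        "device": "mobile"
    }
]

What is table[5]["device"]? "mobile"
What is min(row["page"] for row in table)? 1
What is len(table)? 6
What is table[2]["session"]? "sess_46069"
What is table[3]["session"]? "sess_75045"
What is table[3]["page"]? 1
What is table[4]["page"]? 20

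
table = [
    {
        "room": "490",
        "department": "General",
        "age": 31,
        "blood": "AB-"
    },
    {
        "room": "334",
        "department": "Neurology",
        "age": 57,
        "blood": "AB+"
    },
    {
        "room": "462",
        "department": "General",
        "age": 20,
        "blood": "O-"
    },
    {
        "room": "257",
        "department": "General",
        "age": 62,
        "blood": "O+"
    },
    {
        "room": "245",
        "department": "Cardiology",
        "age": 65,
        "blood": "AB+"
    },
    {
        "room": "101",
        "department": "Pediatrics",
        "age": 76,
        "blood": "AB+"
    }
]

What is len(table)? 6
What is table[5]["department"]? "Pediatrics"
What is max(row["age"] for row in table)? 76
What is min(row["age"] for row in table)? 20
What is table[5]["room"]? "101"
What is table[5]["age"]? 76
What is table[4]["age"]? 65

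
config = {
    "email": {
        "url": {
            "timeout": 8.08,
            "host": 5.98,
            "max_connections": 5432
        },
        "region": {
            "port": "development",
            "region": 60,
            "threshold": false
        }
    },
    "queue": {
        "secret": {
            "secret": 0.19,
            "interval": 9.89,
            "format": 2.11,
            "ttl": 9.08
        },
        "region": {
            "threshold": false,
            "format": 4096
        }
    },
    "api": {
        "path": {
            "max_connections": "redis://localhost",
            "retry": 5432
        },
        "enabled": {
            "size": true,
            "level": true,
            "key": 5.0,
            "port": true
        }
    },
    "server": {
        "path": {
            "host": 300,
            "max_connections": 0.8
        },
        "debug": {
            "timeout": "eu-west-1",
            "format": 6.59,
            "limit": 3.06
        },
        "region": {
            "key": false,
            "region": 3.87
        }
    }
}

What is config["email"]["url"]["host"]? 5.98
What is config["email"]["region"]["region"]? 60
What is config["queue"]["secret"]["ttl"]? 9.08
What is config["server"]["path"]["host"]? 300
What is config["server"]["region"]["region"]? 3.87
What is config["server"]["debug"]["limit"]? 3.06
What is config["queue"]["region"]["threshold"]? False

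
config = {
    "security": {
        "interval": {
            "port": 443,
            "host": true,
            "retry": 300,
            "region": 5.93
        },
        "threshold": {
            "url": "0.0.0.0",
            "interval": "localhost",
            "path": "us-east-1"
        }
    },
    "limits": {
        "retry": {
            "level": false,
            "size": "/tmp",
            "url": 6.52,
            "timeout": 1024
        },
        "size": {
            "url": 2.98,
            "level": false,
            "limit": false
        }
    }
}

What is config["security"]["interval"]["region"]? 5.93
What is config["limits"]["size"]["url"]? 2.98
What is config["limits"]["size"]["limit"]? False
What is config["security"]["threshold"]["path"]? "us-east-1"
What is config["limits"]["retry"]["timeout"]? 1024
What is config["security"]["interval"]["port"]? 443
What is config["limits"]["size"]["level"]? False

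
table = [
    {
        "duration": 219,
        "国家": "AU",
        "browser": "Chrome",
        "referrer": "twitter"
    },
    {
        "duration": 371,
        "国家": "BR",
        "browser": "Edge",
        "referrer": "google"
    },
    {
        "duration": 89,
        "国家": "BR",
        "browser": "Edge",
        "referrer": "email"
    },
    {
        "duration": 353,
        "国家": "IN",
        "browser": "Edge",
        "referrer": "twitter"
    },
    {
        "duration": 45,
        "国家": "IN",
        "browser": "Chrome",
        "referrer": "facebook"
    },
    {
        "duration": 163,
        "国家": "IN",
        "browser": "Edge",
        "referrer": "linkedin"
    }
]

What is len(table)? 6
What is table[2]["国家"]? "BR"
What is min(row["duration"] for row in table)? 45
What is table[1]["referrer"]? "google"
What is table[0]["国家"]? "AU"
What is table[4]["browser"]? "Chrome"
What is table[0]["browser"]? "Chrome"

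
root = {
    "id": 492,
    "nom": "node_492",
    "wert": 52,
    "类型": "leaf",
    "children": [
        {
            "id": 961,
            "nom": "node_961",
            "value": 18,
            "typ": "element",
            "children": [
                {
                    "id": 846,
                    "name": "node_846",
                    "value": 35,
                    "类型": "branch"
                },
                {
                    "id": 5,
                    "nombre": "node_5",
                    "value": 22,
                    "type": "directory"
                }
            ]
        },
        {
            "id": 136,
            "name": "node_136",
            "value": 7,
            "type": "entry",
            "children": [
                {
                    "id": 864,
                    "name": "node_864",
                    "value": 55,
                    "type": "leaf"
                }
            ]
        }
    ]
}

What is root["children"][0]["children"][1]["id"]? 5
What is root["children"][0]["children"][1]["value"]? 22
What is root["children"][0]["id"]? 961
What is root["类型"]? "leaf"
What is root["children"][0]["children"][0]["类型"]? "branch"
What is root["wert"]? 52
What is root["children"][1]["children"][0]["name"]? "node_864"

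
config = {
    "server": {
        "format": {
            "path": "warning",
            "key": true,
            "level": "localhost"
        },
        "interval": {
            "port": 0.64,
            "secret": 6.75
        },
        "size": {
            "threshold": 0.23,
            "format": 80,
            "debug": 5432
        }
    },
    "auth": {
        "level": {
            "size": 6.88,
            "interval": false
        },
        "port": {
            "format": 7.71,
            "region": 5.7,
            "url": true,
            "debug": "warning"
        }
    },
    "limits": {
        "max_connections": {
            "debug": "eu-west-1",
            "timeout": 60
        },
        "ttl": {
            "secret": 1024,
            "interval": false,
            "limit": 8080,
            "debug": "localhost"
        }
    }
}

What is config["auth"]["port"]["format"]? 7.71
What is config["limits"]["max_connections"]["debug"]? "eu-west-1"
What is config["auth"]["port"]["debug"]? "warning"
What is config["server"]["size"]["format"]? 80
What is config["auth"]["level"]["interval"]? False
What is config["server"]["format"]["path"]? "warning"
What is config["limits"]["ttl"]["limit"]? 8080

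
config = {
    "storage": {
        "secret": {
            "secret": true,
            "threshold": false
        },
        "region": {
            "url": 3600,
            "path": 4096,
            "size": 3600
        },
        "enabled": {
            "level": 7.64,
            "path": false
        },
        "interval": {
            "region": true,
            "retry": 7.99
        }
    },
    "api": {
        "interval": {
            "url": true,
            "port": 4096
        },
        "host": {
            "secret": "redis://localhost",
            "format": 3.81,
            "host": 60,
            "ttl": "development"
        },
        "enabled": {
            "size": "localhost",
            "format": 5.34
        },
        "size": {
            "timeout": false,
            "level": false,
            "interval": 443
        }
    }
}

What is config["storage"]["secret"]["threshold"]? False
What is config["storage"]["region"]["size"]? 3600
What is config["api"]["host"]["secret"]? "redis://localhost"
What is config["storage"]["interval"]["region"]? True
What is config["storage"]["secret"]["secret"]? True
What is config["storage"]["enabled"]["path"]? False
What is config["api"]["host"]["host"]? 60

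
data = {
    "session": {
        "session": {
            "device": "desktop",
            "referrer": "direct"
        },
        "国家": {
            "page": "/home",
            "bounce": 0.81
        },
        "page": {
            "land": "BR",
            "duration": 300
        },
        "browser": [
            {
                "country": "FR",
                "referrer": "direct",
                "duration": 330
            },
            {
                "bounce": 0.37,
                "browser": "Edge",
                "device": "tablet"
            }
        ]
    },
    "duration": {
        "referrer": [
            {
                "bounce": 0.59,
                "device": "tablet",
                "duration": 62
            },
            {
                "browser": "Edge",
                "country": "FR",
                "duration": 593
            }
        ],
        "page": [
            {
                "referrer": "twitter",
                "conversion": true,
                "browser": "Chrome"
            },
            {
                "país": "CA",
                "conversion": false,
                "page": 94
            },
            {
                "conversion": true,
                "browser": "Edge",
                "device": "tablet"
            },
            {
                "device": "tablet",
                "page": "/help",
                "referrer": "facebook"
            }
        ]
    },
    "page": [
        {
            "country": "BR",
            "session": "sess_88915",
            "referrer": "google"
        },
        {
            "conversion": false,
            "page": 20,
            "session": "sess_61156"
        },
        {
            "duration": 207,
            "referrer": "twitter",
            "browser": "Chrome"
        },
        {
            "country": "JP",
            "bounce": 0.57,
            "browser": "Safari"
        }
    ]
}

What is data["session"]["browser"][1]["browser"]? "Edge"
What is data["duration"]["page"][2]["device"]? "tablet"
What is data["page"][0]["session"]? "sess_88915"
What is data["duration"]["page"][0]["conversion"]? True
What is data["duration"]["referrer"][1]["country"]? "FR"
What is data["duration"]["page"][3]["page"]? "/help"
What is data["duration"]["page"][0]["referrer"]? "twitter"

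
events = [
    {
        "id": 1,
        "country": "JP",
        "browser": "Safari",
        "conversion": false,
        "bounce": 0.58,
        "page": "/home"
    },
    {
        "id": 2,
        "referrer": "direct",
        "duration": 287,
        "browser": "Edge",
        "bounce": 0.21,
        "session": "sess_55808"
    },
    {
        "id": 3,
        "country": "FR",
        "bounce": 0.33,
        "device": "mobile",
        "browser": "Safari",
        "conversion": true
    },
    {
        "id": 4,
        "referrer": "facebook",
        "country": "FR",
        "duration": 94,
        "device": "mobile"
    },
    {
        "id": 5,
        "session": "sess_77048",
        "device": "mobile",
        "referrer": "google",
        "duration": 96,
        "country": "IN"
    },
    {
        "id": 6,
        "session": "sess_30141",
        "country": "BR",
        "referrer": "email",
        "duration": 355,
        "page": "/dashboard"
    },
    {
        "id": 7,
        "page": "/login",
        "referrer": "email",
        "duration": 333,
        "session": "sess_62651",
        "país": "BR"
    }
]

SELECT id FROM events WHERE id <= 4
[1, 2, 3, 4]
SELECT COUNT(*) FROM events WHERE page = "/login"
1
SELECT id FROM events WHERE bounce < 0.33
[2]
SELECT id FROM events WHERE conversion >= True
[3]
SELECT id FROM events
[1, 2, 3, 4, 5, 6, 7]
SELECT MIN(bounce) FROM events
0.21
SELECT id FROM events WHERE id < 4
[1, 2, 3]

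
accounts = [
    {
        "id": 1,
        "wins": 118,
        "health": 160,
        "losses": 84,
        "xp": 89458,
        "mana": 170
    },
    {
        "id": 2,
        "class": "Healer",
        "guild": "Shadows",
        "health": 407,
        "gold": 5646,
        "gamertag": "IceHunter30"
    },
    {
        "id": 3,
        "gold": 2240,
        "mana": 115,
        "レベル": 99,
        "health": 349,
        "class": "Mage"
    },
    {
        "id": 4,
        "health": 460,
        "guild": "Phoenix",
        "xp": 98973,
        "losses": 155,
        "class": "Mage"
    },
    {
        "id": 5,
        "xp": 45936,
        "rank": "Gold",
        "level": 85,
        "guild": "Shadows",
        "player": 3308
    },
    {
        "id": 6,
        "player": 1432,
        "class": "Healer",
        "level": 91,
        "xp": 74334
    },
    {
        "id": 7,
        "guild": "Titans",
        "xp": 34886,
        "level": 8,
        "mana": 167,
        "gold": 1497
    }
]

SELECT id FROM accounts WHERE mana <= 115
[3]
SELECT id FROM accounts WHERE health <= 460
[1, 2, 3, 4]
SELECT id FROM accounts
[1, 2, 3, 4, 5, 6, 7]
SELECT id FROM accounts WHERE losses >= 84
[1, 4]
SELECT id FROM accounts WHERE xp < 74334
[5, 7]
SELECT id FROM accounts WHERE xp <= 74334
[5, 6, 7]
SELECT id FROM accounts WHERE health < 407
[1, 3]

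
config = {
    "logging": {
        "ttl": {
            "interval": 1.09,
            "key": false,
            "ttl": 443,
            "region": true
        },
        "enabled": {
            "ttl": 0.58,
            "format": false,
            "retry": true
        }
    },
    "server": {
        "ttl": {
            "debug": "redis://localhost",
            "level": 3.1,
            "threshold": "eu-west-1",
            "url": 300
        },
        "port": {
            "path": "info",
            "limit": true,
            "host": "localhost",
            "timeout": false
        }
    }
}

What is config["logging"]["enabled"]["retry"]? True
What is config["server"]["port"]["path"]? "info"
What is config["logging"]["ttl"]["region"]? True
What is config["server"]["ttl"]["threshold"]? "eu-west-1"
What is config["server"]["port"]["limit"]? True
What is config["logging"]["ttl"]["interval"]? 1.09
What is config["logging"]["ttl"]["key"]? False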